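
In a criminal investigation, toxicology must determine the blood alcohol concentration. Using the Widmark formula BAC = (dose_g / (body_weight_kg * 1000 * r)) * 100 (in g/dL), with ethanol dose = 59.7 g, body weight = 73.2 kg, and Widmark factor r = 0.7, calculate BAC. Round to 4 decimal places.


Applying the Widmark formula:
BAC = (dose_g / (body_wt * 1000 * r)) * 100
Denominator = 73.2 * 1000 * 0.7 = 51240
BAC = (59.7 / 51240) * 100
BAC = 0.1165 g/dL

0.1165


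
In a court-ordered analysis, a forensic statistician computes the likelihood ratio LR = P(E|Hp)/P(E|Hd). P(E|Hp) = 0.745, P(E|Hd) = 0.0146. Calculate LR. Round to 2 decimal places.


Likelihood ratio calculation:
LR = P(E|Hp) / P(E|Hd)
LR = 0.745 / 0.0146
LR = 51.03

51.03


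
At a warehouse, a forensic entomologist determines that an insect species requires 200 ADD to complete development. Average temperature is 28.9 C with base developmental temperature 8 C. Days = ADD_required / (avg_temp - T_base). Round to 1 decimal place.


Insect development time:
Effective temperature = avg_temp - T_base = 28.9 - 8 = 20.9 C
Days = ADD / effective_temp = 200 / 20.9 = 9.6 days

9.6


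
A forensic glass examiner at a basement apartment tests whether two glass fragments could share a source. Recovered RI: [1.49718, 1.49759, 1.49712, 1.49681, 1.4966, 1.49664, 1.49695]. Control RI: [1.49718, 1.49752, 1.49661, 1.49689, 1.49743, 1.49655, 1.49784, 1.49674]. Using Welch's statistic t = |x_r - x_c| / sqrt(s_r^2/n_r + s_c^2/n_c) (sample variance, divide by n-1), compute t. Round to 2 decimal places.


Welch's t-criterion for glass RI comparison:
Recovered mean = sum / n_r = 10.47889 / 7 = 1.4969843
Control mean = sum / n_c = 11.97676 / 8 = 1.497095
Recovered sample variance s_r^2 = 1.20229e-07
Control sample variance s_c^2 = 2.222e-07
Welch SE (unpooled) = sqrt(s_r^2/n_r + s_c^2/n_c) = sqrt(1.71755e-08 + 2.7775e-08) = sqrt(4.49505e-08) = 0.000212015
|mean_r - mean_c| = 0.000110714
t = 0.000110714 / 0.000212015 = 0.52

0.52


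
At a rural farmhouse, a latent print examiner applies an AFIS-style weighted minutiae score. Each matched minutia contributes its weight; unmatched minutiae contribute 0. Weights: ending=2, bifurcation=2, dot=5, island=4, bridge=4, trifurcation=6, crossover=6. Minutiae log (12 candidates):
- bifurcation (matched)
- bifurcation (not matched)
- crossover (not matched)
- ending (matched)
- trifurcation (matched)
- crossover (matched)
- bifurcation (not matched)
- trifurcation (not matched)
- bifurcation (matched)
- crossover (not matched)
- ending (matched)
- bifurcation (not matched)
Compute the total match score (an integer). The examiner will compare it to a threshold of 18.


Weighted minutiae match score:
  bifurcation: matched, +2 (running total 2)
  bifurcation: not matched, +0
  crossover: not matched, +0
  ending: matched, +2 (running total 4)
  trifurcation: matched, +6 (running total 10)
  crossover: matched, +6 (running total 16)
  bifurcation: not matched, +0
  trifurcation: not matched, +0
  bifurcation: matched, +2 (running total 18)
  crossover: not matched, +0
  ending: matched, +2 (running total 20)
  bifurcation: not matched, +0
Total score = 20
Threshold = 18; verdict = identification

20


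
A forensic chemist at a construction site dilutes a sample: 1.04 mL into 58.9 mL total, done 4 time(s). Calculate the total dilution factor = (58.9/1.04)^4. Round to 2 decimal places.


Dilution factor calculation:
Single dilution = V_total / V_sample = 58.9 / 1.04 ≈ 56.634615
Number of dilutions = 4
Total DF = (58.9 / 1.04)^4 (full precision, rounded at the end) = 10287925.77

10287925.77


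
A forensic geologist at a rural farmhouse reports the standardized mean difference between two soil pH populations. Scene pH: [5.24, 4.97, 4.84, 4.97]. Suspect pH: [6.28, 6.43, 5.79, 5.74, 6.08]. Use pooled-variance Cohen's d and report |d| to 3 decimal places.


Pooled-variance Cohen's d for soil pH comparison:
Scene mean = 20.02 / 4 = 5.005
Suspect mean = 30.32 / 5 = 6.064
Scene sample variance s_s^2 = 0.0283
Suspect sample variance s_c^2 = 0.09023
Pooled variance = ((n_s-1)*s_s^2 + (n_c-1)*s_c^2) / (n_s + n_c - 2) = 0.063689
Pooled SD = sqrt(0.063689) = 0.252367
Mean difference = -1.059
|d| = |-1.059| / 0.252367 = 4.196

4.196


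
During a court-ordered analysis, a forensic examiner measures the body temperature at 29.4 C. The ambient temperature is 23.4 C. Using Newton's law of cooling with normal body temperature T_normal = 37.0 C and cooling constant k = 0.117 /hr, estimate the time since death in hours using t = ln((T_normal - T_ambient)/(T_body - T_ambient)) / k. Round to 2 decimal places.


Using Newton's law of cooling:
t = ln((T_normal - T_ambient) / (T_body - T_ambient)) / k
T_normal - T_ambient = 13.6
T_body - T_ambient = 6.0
Ratio = 2.266667
ln(ratio) = 0.81831
t = 0.81831 / 0.117 = 6.99 hours

6.99


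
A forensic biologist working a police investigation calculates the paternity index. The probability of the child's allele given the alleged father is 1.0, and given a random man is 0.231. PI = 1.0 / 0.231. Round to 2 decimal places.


Paternity Index calculation:
PI = P(allele|father) / P(allele|random)
PI = 1.0 / 0.231
PI = 4.33

4.33


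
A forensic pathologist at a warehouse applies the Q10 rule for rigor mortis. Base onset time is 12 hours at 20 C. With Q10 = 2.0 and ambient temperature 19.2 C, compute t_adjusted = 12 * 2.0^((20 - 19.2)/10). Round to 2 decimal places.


Rigor mortis time adjustment:
Exponent = (T_ref - T_actual) / 10 = (20 - 19.2) / 10 = 0.08
Q10 factor = 2.0^0.08 = 1.05702
t_adjusted = 12 * 1.05702 = 12.68 hours

12.68


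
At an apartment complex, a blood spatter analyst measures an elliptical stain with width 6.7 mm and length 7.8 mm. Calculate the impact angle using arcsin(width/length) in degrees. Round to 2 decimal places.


Blood spatter impact angle calculation:
width / length = 6.7 / 7.8 = 0.858974
angle = arcsin(0.858974)
angle = 59.20 degrees

59.20


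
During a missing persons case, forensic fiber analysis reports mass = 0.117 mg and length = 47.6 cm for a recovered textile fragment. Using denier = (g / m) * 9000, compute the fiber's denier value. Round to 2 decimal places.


Denier calculation:
Mass in grams = 0.117 mg / 1000 = 0.000117 g
Length in meters = 47.6 cm / 100 = 0.476 m
Linear density = mass / length = 0.000117 / 0.476 = 0.0002458 g/m
Denier = (g/m) * 9000 = 0.0002458 * 9000 = 2.21

2.21


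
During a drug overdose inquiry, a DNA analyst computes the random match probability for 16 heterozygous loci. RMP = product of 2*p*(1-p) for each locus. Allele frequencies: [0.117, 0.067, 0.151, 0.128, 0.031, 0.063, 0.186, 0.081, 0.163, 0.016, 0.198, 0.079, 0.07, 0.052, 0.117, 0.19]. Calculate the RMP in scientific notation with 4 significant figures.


Computing RMP for 16 loci:
Locus 1: 2 * 0.117 * 0.883 = 0.206622
Locus 2: 2 * 0.067 * 0.933 = 0.125022
Locus 3: 2 * 0.151 * 0.849 = 0.256398
Locus 4: 2 * 0.128 * 0.872 = 0.223232
Locus 5: 2 * 0.031 * 0.969 = 0.060078
Locus 6: 2 * 0.063 * 0.937 = 0.118062
Locus 7: 2 * 0.186 * 0.814 = 0.302808
Locus 8: 2 * 0.081 * 0.919 = 0.148878
Locus 9: 2 * 0.163 * 0.837 = 0.272862
Locus 10: 2 * 0.016 * 0.984 = 0.031488
Locus 11: 2 * 0.198 * 0.802 = 0.317592
Locus 12: 2 * 0.079 * 0.921 = 0.145518
Locus 13: 2 * 0.07 * 0.93 = 0.1302
Locus 14: 2 * 0.052 * 0.948 = 0.098592
Locus 15: 2 * 0.117 * 0.883 = 0.206622
Locus 16: 2 * 0.19 * 0.81 = 0.3078
RMP = 1.533e-13

1.533e-13


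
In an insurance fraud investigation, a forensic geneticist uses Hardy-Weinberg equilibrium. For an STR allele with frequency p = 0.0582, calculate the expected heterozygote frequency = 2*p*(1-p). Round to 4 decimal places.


Hardy-Weinberg heterozygote frequency:
q = 1 - p = 1 - 0.0582 = 0.9418
2pq = 2 * 0.0582 * 0.9418 = 0.1096

0.1096


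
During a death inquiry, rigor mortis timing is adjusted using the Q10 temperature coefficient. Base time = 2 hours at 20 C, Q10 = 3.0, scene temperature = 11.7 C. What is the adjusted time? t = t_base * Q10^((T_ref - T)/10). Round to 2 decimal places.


Rigor mortis time adjustment:
Exponent = (T_ref - T_actual) / 10 = (20 - 11.7) / 10 = 0.83
Q10 factor = 3.0^0.83 = 2.48892
t_adjusted = 2 * 2.48892 = 4.98 hours

4.98


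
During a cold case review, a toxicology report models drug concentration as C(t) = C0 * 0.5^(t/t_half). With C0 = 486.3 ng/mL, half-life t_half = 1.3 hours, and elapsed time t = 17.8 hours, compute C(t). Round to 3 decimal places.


Drug concentration decay:
Number of half-lives = t / t_half = 17.8 / 1.3 = 13.692308
Decay factor = 0.5^13.692308 = 0.00007554
C(t) = 486.3 * 0.00007554 = 0.037 ng/mL

0.037


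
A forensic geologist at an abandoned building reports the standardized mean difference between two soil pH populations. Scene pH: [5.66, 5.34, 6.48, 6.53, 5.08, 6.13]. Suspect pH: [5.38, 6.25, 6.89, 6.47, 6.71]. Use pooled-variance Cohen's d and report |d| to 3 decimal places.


Pooled-variance Cohen's d for soil pH comparison:
Scene mean = 35.22 / 6 = 5.87
Suspect mean = 31.7 / 5 = 6.34
Scene sample variance s_s^2 = 0.36488
Suspect sample variance s_c^2 = 0.3465
Pooled variance = ((n_s-1)*s_s^2 + (n_c-1)*s_c^2) / (n_s + n_c - 2) = 0.356711
Pooled SD = sqrt(0.356711) = 0.597253
Mean difference = -0.47
|d| = |-0.47| / 0.597253 = 0.787

0.787


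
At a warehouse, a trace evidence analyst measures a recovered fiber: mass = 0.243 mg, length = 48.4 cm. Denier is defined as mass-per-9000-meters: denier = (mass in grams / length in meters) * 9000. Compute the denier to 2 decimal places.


Denier calculation:
Mass in grams = 0.243 mg / 1000 = 0.000243 g
Length in meters = 48.4 cm / 100 = 0.484 m
Linear density = mass / length = 0.000243 / 0.484 = 0.00050207 g/m
Denier = (g/m) * 9000 = 0.00050207 * 9000 = 4.52

4.52


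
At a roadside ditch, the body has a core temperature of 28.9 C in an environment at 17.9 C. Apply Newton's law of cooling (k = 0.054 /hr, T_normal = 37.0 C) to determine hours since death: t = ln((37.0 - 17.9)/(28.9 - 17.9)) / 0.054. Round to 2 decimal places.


Using Newton's law of cooling:
t = ln((T_normal - T_ambient) / (T_body - T_ambient)) / k
T_normal - T_ambient = 19.1
T_body - T_ambient = 11.0
Ratio = 1.736364
ln(ratio) = 0.551793
t = 0.551793 / 0.054 = 10.22 hours

10.22


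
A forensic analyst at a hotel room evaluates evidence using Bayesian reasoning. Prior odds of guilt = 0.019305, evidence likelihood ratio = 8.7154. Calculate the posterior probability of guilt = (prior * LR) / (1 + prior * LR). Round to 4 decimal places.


Bayesian evidence evaluation:
Posterior odds = prior_odds * LR = 0.019305 * 8.7154 = 0.1682508
Posterior probability = posterior_odds / (1 + posterior_odds)
= 0.1682508 / (1 + 0.1682508)
= 0.1682508 / 1.1682508
= 0.1440

0.1440


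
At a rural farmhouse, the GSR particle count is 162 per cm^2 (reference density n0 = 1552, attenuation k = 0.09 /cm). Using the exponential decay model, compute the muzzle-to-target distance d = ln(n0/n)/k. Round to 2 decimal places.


GSR distance calculation:
n0/n = 1552 / 162 = 9.580247
ln(n0/n) = 2.259703
d = 2.259703 / 0.09 = 25.11 cm

25.11


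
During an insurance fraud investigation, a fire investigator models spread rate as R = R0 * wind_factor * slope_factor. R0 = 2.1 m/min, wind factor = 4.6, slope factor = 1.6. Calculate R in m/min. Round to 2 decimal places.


Fire spread rate calculation:
R = R0 * wind_factor * slope_factor
= 2.1 * 4.6 * 1.6
= 9.66 * 1.6
= 15.46 m/min

15.46


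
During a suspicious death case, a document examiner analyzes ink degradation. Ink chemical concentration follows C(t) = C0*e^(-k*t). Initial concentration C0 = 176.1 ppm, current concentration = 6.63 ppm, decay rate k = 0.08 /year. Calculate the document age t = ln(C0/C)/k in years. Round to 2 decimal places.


Document age estimation:
C0/C = 176.1 / 6.63 = 26.561086
ln(C0/C) = 3.279447
t = 3.279447 / 0.08 = 40.99 years

40.99


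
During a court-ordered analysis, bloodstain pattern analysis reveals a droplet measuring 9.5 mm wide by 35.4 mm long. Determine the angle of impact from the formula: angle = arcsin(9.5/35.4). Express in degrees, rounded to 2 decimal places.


Blood spatter impact angle calculation:
width / length = 9.5 / 35.4 = 0.268362
angle = arcsin(0.268362)
angle = 15.57 degrees

15.57


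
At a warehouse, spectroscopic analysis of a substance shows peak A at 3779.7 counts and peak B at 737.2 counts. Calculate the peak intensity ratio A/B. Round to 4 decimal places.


Spectral peak ratio:
Peak A = 3779.7 counts
Peak B = 737.2 counts
Ratio = 3779.7 / 737.2 = 5.1271

5.1271


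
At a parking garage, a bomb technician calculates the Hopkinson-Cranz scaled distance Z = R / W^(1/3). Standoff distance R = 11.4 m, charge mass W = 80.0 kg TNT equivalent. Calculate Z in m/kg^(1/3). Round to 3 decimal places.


Scaled distance calculation:
W^(1/3) = 80.0^(1/3) = 4.308869
Z = R / W^(1/3) = 11.4 / 4.308869
Z = 2.646 m/kg^(1/3)

2.646


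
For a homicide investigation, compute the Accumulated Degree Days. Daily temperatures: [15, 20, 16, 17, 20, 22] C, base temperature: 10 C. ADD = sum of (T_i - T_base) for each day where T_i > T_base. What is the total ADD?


Computing ADD day by day:
Day 1: max(0, 15 - 10) = 5
Day 2: max(0, 20 - 10) = 10
Day 3: max(0, 16 - 10) = 6
Day 4: max(0, 17 - 10) = 7
Day 5: max(0, 20 - 10) = 10
Day 6: max(0, 22 - 10) = 12
Total ADD = 50

50


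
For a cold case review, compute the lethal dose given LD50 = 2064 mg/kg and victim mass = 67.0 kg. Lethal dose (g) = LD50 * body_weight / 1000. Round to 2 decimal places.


Lethal dose calculation:
Lethal dose = LD50 * body_weight / 1000
= 2064 * 67.0 / 1000
= 138288 / 1000
= 138.29 g

138.29


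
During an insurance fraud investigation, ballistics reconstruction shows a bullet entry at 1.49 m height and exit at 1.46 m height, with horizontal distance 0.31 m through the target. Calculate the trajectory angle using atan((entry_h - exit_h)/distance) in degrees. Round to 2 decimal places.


Bullet trajectory angle:
Height difference = 1.49 - 1.46 = 0.03 m
angle = atan(0.03 / 0.31)
angle = atan(0.096774)
angle = 5.53 degrees

5.53


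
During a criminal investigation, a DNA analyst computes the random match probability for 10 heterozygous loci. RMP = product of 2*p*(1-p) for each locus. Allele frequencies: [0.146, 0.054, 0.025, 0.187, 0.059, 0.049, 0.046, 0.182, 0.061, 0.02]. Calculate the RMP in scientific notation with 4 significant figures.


Computing RMP for 10 loci:
Locus 1: 2 * 0.146 * 0.854 = 0.249368
Locus 2: 2 * 0.054 * 0.946 = 0.102168
Locus 3: 2 * 0.025 * 0.975 = 0.04875
Locus 4: 2 * 0.187 * 0.813 = 0.304062
Locus 5: 2 * 0.059 * 0.941 = 0.111038
Locus 6: 2 * 0.049 * 0.951 = 0.093198
Locus 7: 2 * 0.046 * 0.954 = 0.087768
Locus 8: 2 * 0.182 * 0.818 = 0.297752
Locus 9: 2 * 0.061 * 0.939 = 0.114558
Locus 10: 2 * 0.02 * 0.98 = 0.0392
RMP = 4.586e-10

4.586e-10


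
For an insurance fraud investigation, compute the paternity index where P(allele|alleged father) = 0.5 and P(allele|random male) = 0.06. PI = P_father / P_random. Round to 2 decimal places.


Paternity Index calculation:
PI = P(allele|father) / P(allele|random)
PI = 0.5 / 0.06
PI = 8.33

8.33


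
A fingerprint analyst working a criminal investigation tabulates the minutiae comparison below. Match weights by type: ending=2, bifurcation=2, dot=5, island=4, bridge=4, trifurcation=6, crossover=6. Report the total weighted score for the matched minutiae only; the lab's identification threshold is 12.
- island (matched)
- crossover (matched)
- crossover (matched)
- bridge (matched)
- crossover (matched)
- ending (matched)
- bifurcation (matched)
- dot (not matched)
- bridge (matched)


Weighted minutiae match score:
  island: matched, +4 (running total 4)
  crossover: matched, +6 (running total 10)
  crossover: matched, +6 (running total 16)
  bridge: matched, +4 (running total 20)
  crossover: matched, +6 (running total 26)
  ending: matched, +2 (running total 28)
  bifurcation: matched, +2 (running total 30)
  dot: not matched, +0
  bridge: matched, +4 (running total 34)
Total score = 34
Threshold = 12; verdict = identification

34


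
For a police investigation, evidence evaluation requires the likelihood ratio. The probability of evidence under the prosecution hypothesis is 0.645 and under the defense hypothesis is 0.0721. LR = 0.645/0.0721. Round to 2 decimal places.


Likelihood ratio calculation:
LR = P(E|Hp) / P(E|Hd)
LR = 0.645 / 0.0721
LR = 8.95

8.95


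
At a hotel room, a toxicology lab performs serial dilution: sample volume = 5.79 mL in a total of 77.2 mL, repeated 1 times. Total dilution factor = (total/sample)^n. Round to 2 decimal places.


Dilution factor calculation:
Single dilution = V_total / V_sample = 77.2 / 5.79 ≈ 13.333333
Number of dilutions = 1
Total DF = (77.2 / 5.79)^1 (full precision, rounded at the end) = 13.33

13.33


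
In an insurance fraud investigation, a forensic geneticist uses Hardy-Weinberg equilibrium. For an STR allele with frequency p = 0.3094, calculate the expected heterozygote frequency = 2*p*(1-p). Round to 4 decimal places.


Hardy-Weinberg heterozygote frequency:
q = 1 - p = 1 - 0.3094 = 0.6906
2pq = 2 * 0.3094 * 0.6906 = 0.4273

0.4273


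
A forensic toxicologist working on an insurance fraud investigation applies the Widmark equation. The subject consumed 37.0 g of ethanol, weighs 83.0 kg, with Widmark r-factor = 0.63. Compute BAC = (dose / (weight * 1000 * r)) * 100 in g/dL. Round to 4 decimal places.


Applying the Widmark formula:
BAC = (dose_g / (body_wt * 1000 * r)) * 100
Denominator = 83.0 * 1000 * 0.63 = 52290
BAC = (37.0 / 52290) * 100
BAC = 0.0708 g/dL

0.0708


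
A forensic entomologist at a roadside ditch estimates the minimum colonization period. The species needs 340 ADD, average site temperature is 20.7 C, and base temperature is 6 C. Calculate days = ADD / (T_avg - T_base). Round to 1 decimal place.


Insect development time:
Effective temperature = avg_temp - T_base = 20.7 - 6 = 14.7 C
Days = ADD / effective_temp = 340 / 14.7 = 23.1 days

23.1


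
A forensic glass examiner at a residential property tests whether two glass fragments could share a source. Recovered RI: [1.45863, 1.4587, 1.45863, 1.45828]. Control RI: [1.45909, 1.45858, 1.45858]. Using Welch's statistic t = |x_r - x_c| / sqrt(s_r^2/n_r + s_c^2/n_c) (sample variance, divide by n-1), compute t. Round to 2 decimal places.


Welch's t-criterion for glass RI comparison:
Recovered mean = sum / n_r = 5.83424 / 4 = 1.45856
Control mean = sum / n_c = 4.37625 / 3 = 1.45875
Recovered sample variance s_r^2 = 3.59333e-08
Control sample variance s_c^2 = 8.67e-08
Welch SE (unpooled) = sqrt(s_r^2/n_r + s_c^2/n_c) = sqrt(8.98333e-09 + 2.89e-08) = sqrt(3.78833e-08) = 0.000194636
|mean_r - mean_c| = 0.00019
t = 0.00019 / 0.000194636 = 0.98

0.98


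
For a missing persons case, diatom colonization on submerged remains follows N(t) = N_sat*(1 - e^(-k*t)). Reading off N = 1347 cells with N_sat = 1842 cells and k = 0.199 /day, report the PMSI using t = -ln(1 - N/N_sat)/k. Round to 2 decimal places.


PMSI from diatom colonization curve:
N / N_sat = 1347 / 1842 = 0.73127
1 - N/N_sat = 0.26873
ln(1 - N/N_sat) = -1.314048
t = -ln(1 - N/N_sat) / k = -(-1.314048) / 0.199 = 6.60 days

6.60


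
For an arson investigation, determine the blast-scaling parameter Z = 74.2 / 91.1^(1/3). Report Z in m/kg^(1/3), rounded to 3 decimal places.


Scaled distance calculation:
W^(1/3) = 91.1^(1/3) = 4.499588
Z = R / W^(1/3) = 74.2 / 4.499588
Z = 16.490 m/kg^(1/3)

16.490


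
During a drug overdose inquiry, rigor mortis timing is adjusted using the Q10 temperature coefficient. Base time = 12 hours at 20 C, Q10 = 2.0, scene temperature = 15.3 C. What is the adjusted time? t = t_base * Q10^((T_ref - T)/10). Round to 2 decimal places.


Rigor mortis time adjustment:
Exponent = (T_ref - T_actual) / 10 = (20 - 15.3) / 10 = 0.47
Q10 factor = 2.0^0.47 = 1.38511
t_adjusted = 12 * 1.38511 = 16.62 hours

16.62


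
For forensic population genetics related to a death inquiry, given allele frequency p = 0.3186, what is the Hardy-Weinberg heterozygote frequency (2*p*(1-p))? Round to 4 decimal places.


Hardy-Weinberg heterozygote frequency:
q = 1 - p = 1 - 0.3186 = 0.6814
2pq = 2 * 0.3186 * 0.6814 = 0.4342

0.4342


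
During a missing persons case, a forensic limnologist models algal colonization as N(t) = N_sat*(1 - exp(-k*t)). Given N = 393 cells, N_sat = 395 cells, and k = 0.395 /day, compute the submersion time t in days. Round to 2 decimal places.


PMSI from diatom colonization curve:
N / N_sat = 393 / 395 = 0.994937
1 - N/N_sat = 0.005063
ln(1 - N/N_sat) = -5.285796
t = -ln(1 - N/N_sat) / k = -(-5.285796) / 0.395 = 13.38 days

13.38


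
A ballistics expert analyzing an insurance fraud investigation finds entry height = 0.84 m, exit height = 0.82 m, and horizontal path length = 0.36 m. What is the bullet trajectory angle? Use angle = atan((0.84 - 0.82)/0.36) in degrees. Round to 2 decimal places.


Bullet trajectory angle:
Height difference = 0.84 - 0.82 = 0.02 m
angle = atan(0.02 / 0.36)
angle = atan(0.055556)
angle = 3.18 degrees

3.18


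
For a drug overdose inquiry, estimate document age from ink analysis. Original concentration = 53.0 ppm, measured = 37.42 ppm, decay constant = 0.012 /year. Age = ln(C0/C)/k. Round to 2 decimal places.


Document age estimation:
C0/C = 53.0 / 37.42 = 1.416355
ln(C0/C) = 0.348087
t = 0.348087 / 0.012 = 29.01 years

29.01


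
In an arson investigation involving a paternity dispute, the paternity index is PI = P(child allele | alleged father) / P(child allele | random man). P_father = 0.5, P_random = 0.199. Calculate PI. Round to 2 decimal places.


Paternity Index calculation:
PI = P(allele|father) / P(allele|random)
PI = 0.5 / 0.199
PI = 2.51

2.51


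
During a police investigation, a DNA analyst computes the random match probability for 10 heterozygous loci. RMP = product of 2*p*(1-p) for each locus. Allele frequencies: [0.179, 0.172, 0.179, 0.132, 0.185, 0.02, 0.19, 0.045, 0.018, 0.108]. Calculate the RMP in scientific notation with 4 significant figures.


Computing RMP for 10 loci:
Locus 1: 2 * 0.179 * 0.821 = 0.293918
Locus 2: 2 * 0.172 * 0.828 = 0.284832
Locus 3: 2 * 0.179 * 0.821 = 0.293918
Locus 4: 2 * 0.132 * 0.868 = 0.229152
Locus 5: 2 * 0.185 * 0.815 = 0.30155
Locus 6: 2 * 0.02 * 0.98 = 0.0392
Locus 7: 2 * 0.19 * 0.81 = 0.3078
Locus 8: 2 * 0.045 * 0.955 = 0.08595
Locus 9: 2 * 0.018 * 0.982 = 0.035352
Locus 10: 2 * 0.108 * 0.892 = 0.192672
RMP = 1.201e-08

1.201e-08


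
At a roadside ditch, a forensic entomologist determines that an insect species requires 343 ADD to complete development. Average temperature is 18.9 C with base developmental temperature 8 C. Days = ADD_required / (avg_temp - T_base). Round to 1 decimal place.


Insect development time:
Effective temperature = avg_temp - T_base = 18.9 - 8 = 10.9 C
Days = ADD / effective_temp = 343 / 10.9 = 31.5 days

31.5


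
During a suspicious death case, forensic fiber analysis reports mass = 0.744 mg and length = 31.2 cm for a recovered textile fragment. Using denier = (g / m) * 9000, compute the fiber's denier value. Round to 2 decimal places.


Denier calculation:
Mass in grams = 0.744 mg / 1000 = 0.000744 g
Length in meters = 31.2 cm / 100 = 0.312 m
Linear density = mass / length = 0.000744 / 0.312 = 0.00238462 g/m
Denier = (g/m) * 9000 = 0.00238462 * 9000 = 21.46

21.46


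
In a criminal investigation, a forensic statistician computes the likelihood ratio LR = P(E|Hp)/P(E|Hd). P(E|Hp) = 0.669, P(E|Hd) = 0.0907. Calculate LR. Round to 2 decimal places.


Likelihood ratio calculation:
LR = P(E|Hp) / P(E|Hd)
LR = 0.669 / 0.0907
LR = 7.38

7.38


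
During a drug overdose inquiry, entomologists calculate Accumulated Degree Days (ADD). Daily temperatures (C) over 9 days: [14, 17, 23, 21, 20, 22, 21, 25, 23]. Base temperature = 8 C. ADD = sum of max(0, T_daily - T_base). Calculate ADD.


Computing ADD day by day:
Day 1: max(0, 14 - 8) = 6
Day 2: max(0, 17 - 8) = 9
Day 3: max(0, 23 - 8) = 15
Day 4: max(0, 21 - 8) = 13
Day 5: max(0, 20 - 8) = 12
Day 6: max(0, 22 - 8) = 14
Day 7: max(0, 21 - 8) = 13
Day 8: max(0, 25 - 8) = 17
Day 9: max(0, 23 - 8) = 15
Total ADD = 114

114


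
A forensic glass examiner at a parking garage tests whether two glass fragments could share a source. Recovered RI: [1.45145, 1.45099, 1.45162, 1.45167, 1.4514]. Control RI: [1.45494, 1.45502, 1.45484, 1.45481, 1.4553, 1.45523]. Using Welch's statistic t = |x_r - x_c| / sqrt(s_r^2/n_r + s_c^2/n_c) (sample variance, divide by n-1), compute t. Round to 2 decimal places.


Welch's t-criterion for glass RI comparison:
Recovered mean = sum / n_r = 7.25713 / 5 = 1.451426
Control mean = sum / n_c = 8.73014 / 6 = 1.4550233
Recovered sample variance s_r^2 = 7.213e-08
Control sample variance s_c^2 = 4.10667e-08
Welch SE (unpooled) = sqrt(s_r^2/n_r + s_c^2/n_c) = sqrt(1.4426e-08 + 6.84444e-09) = sqrt(2.12704e-08) = 0.000145844
|mean_r - mean_c| = 0.00359733
t = 0.00359733 / 0.000145844 = 24.67

24.67


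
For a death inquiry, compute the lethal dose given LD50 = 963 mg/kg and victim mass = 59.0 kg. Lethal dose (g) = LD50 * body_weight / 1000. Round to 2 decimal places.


Lethal dose calculation:
Lethal dose = LD50 * body_weight / 1000
= 963 * 59.0 / 1000
= 56817 / 1000
= 56.82 g

56.82


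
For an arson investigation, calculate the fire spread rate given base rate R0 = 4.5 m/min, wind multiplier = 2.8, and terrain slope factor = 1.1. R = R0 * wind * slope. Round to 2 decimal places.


Fire spread rate calculation:
R = R0 * wind_factor * slope_factor
= 4.5 * 2.8 * 1.1
= 12.6 * 1.1
= 13.86 m/min

13.86


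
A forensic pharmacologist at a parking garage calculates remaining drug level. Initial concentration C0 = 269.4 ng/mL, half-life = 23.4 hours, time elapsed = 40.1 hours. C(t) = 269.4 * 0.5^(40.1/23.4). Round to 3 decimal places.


Drug concentration decay:
Number of half-lives = t / t_half = 40.1 / 23.4 = 1.713675
Decay factor = 0.5^1.713675 = 0.30488245
C(t) = 269.4 * 0.30488245 = 82.135 ng/mL

82.135


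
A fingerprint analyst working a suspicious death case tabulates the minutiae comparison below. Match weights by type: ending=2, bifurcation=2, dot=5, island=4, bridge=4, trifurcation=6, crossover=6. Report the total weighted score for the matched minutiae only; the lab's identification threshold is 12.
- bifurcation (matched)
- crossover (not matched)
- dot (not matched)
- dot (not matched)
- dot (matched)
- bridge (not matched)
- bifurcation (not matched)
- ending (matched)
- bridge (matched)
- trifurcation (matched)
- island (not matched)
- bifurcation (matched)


Weighted minutiae match score:
  bifurcation: matched, +2 (running total 2)
  crossover: not matched, +0
  dot: not matched, +0
  dot: not matched, +0
  dot: matched, +5 (running total 7)
  bridge: not matched, +0
  bifurcation: not matched, +0
  ending: matched, +2 (running total 9)
  bridge: matched, +4 (running total 13)
  trifurcation: matched, +6 (running total 19)
  island: not matched, +0
  bifurcation: matched, +2 (running total 21)
Total score = 21
Threshold = 12; verdict = identification

21


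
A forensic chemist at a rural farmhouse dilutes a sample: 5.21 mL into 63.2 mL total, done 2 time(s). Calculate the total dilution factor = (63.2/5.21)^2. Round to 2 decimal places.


Dilution factor calculation:
Single dilution = V_total / V_sample = 63.2 / 5.21 ≈ 12.130518
Number of dilutions = 2
Total DF = (63.2 / 5.21)^2 (full precision, rounded at the end) = 147.15

147.15


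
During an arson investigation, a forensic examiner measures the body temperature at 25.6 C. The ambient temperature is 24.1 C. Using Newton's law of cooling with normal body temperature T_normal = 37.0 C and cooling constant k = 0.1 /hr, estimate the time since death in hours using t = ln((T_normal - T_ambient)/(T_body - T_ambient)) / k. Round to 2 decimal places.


Using Newton's law of cooling:
t = ln((T_normal - T_ambient) / (T_body - T_ambient)) / k
T_normal - T_ambient = 12.9
T_body - T_ambient = 1.5
Ratio = 8.6
ln(ratio) = 2.151762
t = 2.151762 / 0.1 = 21.52 hours

21.52


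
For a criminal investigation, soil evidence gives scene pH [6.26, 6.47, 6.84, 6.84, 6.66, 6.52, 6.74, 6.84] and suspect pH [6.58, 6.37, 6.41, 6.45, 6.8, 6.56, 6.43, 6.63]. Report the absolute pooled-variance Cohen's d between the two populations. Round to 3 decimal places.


Pooled-variance Cohen's d for soil pH comparison:
Scene mean = 53.17 / 8 = 6.64625
Suspect mean = 52.23 / 8 = 6.52875
Scene sample variance s_s^2 = 0.045398
Suspect sample variance s_c^2 = 0.020384
Pooled variance = ((n_s-1)*s_s^2 + (n_c-1)*s_c^2) / (n_s + n_c - 2) = 0.032891
Pooled SD = sqrt(0.032891) = 0.181359
Mean difference = 0.1175
|d| = |0.1175| / 0.181359 = 0.648

0.648


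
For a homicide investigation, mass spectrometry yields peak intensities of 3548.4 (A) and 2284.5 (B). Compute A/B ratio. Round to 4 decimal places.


Spectral peak ratio:
Peak A = 3548.4 counts
Peak B = 2284.5 counts
Ratio = 3548.4 / 2284.5 = 1.5533

1.5533


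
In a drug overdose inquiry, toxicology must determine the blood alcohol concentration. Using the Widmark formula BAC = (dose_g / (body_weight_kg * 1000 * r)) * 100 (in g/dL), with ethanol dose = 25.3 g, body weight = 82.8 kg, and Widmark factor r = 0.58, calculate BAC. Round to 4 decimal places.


Applying the Widmark formula:
BAC = (dose_g / (body_wt * 1000 * r)) * 100
Denominator = 82.8 * 1000 * 0.58 = 48024
BAC = (25.3 / 48024) * 100
BAC = 0.0527 g/dL

0.0527


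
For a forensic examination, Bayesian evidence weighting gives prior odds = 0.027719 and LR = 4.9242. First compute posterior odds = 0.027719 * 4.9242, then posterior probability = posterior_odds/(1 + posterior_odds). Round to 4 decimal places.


Bayesian evidence evaluation:
Posterior odds = prior_odds * LR = 0.027719 * 4.9242 = 0.1364939
Posterior probability = posterior_odds / (1 + posterior_odds)
= 0.1364939 / (1 + 0.1364939)
= 0.1364939 / 1.1364939
= 0.1201

0.1201


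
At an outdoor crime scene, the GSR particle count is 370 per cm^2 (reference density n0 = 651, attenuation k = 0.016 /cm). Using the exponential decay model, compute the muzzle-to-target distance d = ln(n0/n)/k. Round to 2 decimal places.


GSR distance calculation:
n0/n = 651 / 370 = 1.759459
ln(n0/n) = 0.565006
d = 0.565006 / 0.016 = 35.31 cm

35.31


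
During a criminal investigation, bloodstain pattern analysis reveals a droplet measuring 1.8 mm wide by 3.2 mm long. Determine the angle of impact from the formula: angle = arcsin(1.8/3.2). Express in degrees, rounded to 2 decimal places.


Blood spatter impact angle calculation:
width / length = 1.8 / 3.2 = 0.5625
angle = arcsin(0.5625)
angle = 34.23 degrees

34.23


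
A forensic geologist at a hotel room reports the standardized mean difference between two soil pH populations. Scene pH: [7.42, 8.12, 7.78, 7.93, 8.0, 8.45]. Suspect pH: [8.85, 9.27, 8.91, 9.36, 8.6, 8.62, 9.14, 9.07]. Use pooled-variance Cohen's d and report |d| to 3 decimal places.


Pooled-variance Cohen's d for soil pH comparison:
Scene mean = 47.7 / 6 = 7.95
Suspect mean = 71.82 / 8 = 8.9775
Scene sample variance s_s^2 = 0.11832
Suspect sample variance s_c^2 = 0.079707
Pooled variance = ((n_s-1)*s_s^2 + (n_c-1)*s_c^2) / (n_s + n_c - 2) = 0.095796
Pooled SD = sqrt(0.095796) = 0.309509
Mean difference = -1.0275
|d| = |-1.0275| / 0.309509 = 3.320

3.320


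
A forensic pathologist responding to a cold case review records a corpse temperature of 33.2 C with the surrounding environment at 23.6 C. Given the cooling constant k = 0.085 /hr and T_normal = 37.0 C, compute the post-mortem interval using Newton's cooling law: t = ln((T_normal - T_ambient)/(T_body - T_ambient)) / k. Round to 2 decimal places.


Using Newton's law of cooling:
t = ln((T_normal - T_ambient) / (T_body - T_ambient)) / k
T_normal - T_ambient = 13.4
T_body - T_ambient = 9.6
Ratio = 1.395833
ln(ratio) = 0.333491
t = 0.333491 / 0.085 = 3.92 hours

3.92


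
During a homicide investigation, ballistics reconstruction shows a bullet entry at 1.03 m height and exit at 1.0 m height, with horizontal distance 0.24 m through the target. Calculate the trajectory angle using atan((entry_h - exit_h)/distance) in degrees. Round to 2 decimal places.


Bullet trajectory angle:
Height difference = 1.03 - 1.0 = 0.03 m
angle = atan(0.03 / 0.24)
angle = atan(0.125)
angle = 7.13 degrees

7.13


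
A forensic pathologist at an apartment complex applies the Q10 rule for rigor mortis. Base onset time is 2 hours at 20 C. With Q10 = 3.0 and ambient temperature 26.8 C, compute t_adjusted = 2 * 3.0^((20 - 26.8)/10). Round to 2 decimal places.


Rigor mortis time adjustment:
Exponent = (T_ref - T_actual) / 10 = (20 - 26.8) / 10 = -0.68
Q10 factor = 3.0^-0.68 = 0.47376
t_adjusted = 2 * 0.47376 = 0.95 hours

0.95


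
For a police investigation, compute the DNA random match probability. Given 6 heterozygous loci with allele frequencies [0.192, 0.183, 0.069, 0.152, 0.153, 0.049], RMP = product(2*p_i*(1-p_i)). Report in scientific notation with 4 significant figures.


Computing RMP for 6 loci:
Locus 1: 2 * 0.192 * 0.808 = 0.310272
Locus 2: 2 * 0.183 * 0.817 = 0.299022
Locus 3: 2 * 0.069 * 0.931 = 0.128478
Locus 4: 2 * 0.152 * 0.848 = 0.257792
Locus 5: 2 * 0.153 * 0.847 = 0.259182
Locus 6: 2 * 0.049 * 0.951 = 0.093198
RMP = 7.423e-05

7.423e-05


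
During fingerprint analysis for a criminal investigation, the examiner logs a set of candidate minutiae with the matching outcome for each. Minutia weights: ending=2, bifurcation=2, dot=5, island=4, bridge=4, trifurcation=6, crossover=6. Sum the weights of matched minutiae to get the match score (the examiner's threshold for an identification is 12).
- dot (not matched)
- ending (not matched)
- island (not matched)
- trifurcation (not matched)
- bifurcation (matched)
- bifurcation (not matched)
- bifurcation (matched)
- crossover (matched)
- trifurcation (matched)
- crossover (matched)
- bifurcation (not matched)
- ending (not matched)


Weighted minutiae match score:
  dot: not matched, +0
  ending: not matched, +0
  island: not matched, +0
  trifurcation: not matched, +0
  bifurcation: matched, +2 (running total 2)
  bifurcation: not matched, +0
  bifurcation: matched, +2 (running total 4)
  crossover: matched, +6 (running total 10)
  trifurcation: matched, +6 (running total 16)
  crossover: matched, +6 (running total 22)
  bifurcation: not matched, +0
  ending: not matched, +0
Total score = 22
Threshold = 12; verdict = identification

22


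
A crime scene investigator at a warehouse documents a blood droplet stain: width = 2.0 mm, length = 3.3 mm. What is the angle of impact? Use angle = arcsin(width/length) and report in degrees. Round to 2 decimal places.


Blood spatter impact angle calculation:
width / length = 2.0 / 3.3 = 0.606061
angle = arcsin(0.606061)
angle = 37.31 degrees

37.31


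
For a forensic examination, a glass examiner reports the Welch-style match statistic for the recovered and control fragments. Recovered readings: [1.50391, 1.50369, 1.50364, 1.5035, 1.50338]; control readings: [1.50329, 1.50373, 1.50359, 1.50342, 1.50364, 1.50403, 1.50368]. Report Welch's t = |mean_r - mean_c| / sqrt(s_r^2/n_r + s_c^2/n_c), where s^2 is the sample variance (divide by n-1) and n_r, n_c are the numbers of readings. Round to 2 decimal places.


Welch's t-criterion for glass RI comparison:
Recovered mean = sum / n_r = 7.51812 / 5 = 1.503624
Control mean = sum / n_c = 10.52538 / 7 = 1.5036257
Recovered sample variance s_r^2 = 4.033e-08
Control sample variance s_c^2 = 5.56286e-08
Welch SE (unpooled) = sqrt(s_r^2/n_r + s_c^2/n_c) = sqrt(8.066e-09 + 7.94694e-09) = sqrt(1.60129e-08) = 0.000126542
|mean_r - mean_c| = 1.71429e-06
t = 1.71429e-06 / 0.000126542 = 0.01

0.01


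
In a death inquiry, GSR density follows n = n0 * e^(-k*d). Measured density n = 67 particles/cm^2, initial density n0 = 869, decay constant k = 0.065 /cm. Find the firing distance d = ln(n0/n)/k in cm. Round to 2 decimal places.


GSR distance calculation:
n0/n = 869 / 67 = 12.970149
ln(n0/n) = 2.56265
d = 2.56265 / 0.065 = 39.43 cm

39.43


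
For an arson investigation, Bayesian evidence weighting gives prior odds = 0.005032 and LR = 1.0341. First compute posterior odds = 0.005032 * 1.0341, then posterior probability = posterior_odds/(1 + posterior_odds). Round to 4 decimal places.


Bayesian evidence evaluation:
Posterior odds = prior_odds * LR = 0.005032 * 1.0341 = 0.005203591
Posterior probability = posterior_odds / (1 + posterior_odds)
= 0.005203591 / (1 + 0.005203591)
= 0.005203591 / 1.005203591
= 0.0052

0.0052


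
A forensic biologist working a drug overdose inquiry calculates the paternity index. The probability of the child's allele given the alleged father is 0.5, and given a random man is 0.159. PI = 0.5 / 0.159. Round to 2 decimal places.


Paternity Index calculation:
PI = P(allele|father) / P(allele|random)
PI = 0.5 / 0.159
PI = 3.14

3.14


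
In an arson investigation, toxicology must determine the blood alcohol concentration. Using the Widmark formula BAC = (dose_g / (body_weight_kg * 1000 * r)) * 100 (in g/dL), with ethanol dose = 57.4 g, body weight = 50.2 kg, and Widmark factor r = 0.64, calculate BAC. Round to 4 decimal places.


Applying the Widmark formula:
BAC = (dose_g / (body_wt * 1000 * r)) * 100
Denominator = 50.2 * 1000 * 0.64 = 32128
BAC = (57.4 / 32128) * 100
BAC = 0.1787 g/dL

0.1787


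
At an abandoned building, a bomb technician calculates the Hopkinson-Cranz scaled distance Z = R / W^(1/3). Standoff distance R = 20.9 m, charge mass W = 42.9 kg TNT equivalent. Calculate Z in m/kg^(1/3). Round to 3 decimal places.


Scaled distance calculation:
W^(1/3) = 42.9^(1/3) = 3.50068
Z = R / W^(1/3) = 20.9 / 3.50068
Z = 5.970 m/kg^(1/3)

5.970


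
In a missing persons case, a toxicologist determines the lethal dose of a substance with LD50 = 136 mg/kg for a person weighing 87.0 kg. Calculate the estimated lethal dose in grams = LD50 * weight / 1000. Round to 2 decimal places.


Lethal dose calculation:
Lethal dose = LD50 * body_weight / 1000
= 136 * 87.0 / 1000
= 11832 / 1000
= 11.83 g

11.83


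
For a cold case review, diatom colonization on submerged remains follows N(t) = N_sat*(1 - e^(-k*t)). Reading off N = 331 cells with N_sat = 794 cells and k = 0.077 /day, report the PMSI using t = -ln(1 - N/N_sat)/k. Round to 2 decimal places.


PMSI from diatom colonization curve:
N / N_sat = 331 / 794 = 0.416877
1 - N/N_sat = 0.583123
ln(1 - N/N_sat) = -0.539357
t = -ln(1 - N/N_sat) / k = -(-0.539357) / 0.077 = 7.00 days

7.00


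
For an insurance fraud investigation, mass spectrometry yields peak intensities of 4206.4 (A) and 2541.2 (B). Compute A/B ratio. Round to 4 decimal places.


Spectral peak ratio:
Peak A = 4206.4 counts
Peak B = 2541.2 counts
Ratio = 4206.4 / 2541.2 = 1.6553

1.6553


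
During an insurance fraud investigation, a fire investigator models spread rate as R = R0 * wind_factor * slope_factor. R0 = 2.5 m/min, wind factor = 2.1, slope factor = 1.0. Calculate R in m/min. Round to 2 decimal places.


Fire spread rate calculation:
R = R0 * wind_factor * slope_factor
= 2.5 * 2.1 * 1.0
= 5.25 * 1.0
= 5.25 m/min

5.25


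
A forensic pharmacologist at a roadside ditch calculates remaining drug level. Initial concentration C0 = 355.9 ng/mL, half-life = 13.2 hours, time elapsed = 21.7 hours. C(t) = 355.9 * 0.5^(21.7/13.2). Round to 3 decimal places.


Drug concentration decay:
Number of half-lives = t / t_half = 21.7 / 13.2 = 1.643939
Decay factor = 0.5^1.643939 = 0.31998163
C(t) = 355.9 * 0.31998163 = 113.881 ng/mL

113.881


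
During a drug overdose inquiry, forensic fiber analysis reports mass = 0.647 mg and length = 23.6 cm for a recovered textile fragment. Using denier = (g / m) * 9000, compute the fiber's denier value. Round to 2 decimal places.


Denier calculation:
Mass in grams = 0.647 mg / 1000 = 0.000647 g
Length in meters = 23.6 cm / 100 = 0.236 m
Linear density = mass / length = 0.000647 / 0.236 = 0.00274153 g/m
Denier = (g/m) * 9000 = 0.00274153 * 9000 = 24.67

24.67
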